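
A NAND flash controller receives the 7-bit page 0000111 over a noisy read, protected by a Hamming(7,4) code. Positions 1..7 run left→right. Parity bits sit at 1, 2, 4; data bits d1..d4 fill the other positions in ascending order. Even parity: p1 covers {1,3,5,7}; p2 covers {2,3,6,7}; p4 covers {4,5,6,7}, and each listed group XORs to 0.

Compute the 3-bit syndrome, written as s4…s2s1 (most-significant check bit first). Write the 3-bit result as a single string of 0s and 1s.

s1 (pos 1,3,5,7): 0⊕0⊕1⊕1 = 0
s2 (pos 2,3,6,7): 0⊕0⊕1⊕1 = 0
s4 (pos 4,5,6,7): 0⊕1⊕1⊕1 = 1
Syndrome s4…s1 = 100 → error at position 4.

100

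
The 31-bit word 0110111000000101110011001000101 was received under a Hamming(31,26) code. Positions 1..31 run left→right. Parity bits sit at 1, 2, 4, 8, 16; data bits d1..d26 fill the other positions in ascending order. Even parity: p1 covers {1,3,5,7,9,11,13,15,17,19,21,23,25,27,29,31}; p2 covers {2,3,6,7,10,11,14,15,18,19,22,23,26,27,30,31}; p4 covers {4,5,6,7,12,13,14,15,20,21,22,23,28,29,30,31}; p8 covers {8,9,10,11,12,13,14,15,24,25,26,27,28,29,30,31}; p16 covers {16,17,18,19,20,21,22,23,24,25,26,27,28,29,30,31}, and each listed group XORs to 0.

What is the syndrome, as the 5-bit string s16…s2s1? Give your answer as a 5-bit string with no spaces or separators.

00000

s1 (pos 1,3,5,7,9,11,13,15,17,19,21,23,25,27,29,31): 0⊕1⊕1⊕1⊕0⊕0⊕0⊕0⊕1⊕0⊕1⊕0⊕1⊕0⊕1⊕1 = 0
s2 (pos 2,3,6,7,10,11,14,15,18,19,22,23,26,27,30,31): 1⊕1⊕1⊕1⊕0⊕0⊕1⊕0⊕1⊕0⊕1⊕0⊕0⊕0⊕0⊕1 = 0
s4 (pos 4,5,6,7,12,13,14,15,20,21,22,23,28,29,30,31): 0⊕1⊕1⊕1⊕0⊕0⊕1⊕0⊕0⊕1⊕1⊕0⊕0⊕1⊕0⊕1 = 0
s8 (pos 8,9,10,11,12,13,14,15,24,25,26,27,28,29,30,31): 0⊕0⊕0⊕0⊕0⊕0⊕1⊕0⊕0⊕1⊕0⊕0⊕0⊕1⊕0⊕1 = 0
s16 (pos 16,17,18,19,20,21,22,23,24,25,26,27,28,29,30,31): 1⊕1⊕1⊕0⊕0⊕1⊕1⊕0⊕0⊕1⊕0⊕0⊕0⊕1⊕0⊕1 = 0
Syndrome s16…s1 = 00000 → no error.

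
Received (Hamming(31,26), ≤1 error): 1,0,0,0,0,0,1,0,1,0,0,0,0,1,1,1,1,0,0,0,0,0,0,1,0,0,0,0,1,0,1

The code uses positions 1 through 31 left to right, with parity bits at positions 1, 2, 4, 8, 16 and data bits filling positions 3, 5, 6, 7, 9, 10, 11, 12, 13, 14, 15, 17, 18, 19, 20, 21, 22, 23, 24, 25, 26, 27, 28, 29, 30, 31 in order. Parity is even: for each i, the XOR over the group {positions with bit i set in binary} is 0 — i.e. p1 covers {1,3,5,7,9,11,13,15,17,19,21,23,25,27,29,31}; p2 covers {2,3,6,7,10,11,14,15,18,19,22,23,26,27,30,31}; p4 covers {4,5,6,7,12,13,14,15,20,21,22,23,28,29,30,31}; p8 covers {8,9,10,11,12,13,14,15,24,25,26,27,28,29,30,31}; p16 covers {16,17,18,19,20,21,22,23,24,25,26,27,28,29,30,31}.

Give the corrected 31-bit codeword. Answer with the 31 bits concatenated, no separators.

1000001010000111100010010000101

s1 (pos 1,3,5,7,9,11,13,15,17,19,21,23,25,27,29,31): 1⊕0⊕0⊕1⊕1⊕0⊕0⊕1⊕1⊕0⊕0⊕0⊕0⊕0⊕1⊕1 = 1
s2 (pos 2,3,6,7,10,11,14,15,18,19,22,23,26,27,30,31): 0⊕0⊕0⊕1⊕0⊕0⊕1⊕1⊕0⊕0⊕0⊕0⊕0⊕0⊕0⊕1 = 0
s4 (pos 4,5,6,7,12,13,14,15,20,21,22,23,28,29,30,31): 0⊕0⊕0⊕1⊕0⊕0⊕1⊕1⊕0⊕0⊕0⊕0⊕0⊕1⊕0⊕1 = 1
s8 (pos 8,9,10,11,12,13,14,15,24,25,26,27,28,29,30,31): 0⊕1⊕0⊕0⊕0⊕0⊕1⊕1⊕1⊕0⊕0⊕0⊕0⊕1⊕0⊕1 = 0
s16 (pos 16,17,18,19,20,21,22,23,24,25,26,27,28,29,30,31): 1⊕1⊕0⊕0⊕0⊕0⊕0⊕0⊕1⊕0⊕0⊕0⊕0⊕1⊕0⊕1 = 1
Syndrome s16…s1 = 10101 → error at position 21.
Flip position 21: 1000001010000111100000010000101 → 1000001010000111100010010000101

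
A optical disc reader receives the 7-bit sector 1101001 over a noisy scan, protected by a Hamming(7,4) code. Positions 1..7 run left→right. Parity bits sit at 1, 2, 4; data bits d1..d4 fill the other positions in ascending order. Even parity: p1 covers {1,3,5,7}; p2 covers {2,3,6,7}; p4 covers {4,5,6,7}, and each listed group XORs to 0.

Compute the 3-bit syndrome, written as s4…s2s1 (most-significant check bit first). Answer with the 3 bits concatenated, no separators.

s1 (pos 1,3,5,7): 1⊕0⊕0⊕1 = 0
s2 (pos 2,3,6,7): 1⊕0⊕0⊕1 = 0
s4 (pos 4,5,6,7): 1⊕0⊕0⊕1 = 0
Syndrome s4…s1 = 000 → no error.

000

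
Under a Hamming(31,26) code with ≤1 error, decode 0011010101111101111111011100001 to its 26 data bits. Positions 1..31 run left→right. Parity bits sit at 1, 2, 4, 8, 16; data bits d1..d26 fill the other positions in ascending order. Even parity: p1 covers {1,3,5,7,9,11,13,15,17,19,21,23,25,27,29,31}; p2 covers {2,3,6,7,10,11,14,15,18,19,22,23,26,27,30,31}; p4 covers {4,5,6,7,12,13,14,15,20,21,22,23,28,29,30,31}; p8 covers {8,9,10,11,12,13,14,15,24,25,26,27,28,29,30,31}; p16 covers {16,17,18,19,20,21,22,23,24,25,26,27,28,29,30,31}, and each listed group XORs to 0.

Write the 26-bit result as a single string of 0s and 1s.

10100111110111011011100001

s1 (pos 1,3,5,7,9,11,13,15,17,19,21,23,25,27,29,31): 0⊕1⊕0⊕0⊕0⊕1⊕1⊕0⊕1⊕1⊕1⊕0⊕1⊕0⊕0⊕1 = 0
s2 (pos 2,3,6,7,10,11,14,15,18,19,22,23,26,27,30,31): 0⊕1⊕1⊕0⊕1⊕1⊕1⊕0⊕1⊕1⊕1⊕0⊕1⊕0⊕0⊕1 = 0
s4 (pos 4,5,6,7,12,13,14,15,20,21,22,23,28,29,30,31): 1⊕0⊕1⊕0⊕1⊕1⊕1⊕0⊕1⊕1⊕1⊕0⊕0⊕0⊕0⊕1 = 1
s8 (pos 8,9,10,11,12,13,14,15,24,25,26,27,28,29,30,31): 1⊕0⊕1⊕1⊕1⊕1⊕1⊕0⊕1⊕1⊕1⊕0⊕0⊕0⊕0⊕1 = 0
s16 (pos 16,17,18,19,20,21,22,23,24,25,26,27,28,29,30,31): 1⊕1⊕1⊕1⊕1⊕1⊕1⊕0⊕1⊕1⊕1⊕0⊕0⊕0⊕0⊕1 = 1
Syndrome s16…s1 = 10100 → error at position 20.
Flip position 20: 0011010101111101111111011100001 → 0011010101111101111011011100001
Read data bits from positions 3,5,6,7,9,10,11,12,13,14,15,17,18,19,20,21,22,23,24,25,26,27,28,29,30,31: 10100111110111011011100001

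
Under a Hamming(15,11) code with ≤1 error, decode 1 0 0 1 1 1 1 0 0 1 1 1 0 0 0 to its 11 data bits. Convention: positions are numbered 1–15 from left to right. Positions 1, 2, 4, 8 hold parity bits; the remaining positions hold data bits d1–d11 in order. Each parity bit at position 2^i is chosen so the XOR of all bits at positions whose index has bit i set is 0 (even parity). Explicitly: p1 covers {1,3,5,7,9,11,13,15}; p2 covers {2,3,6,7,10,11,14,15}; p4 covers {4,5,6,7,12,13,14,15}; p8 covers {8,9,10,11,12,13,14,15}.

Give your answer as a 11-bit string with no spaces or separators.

01110110000

s1 (pos 1,3,5,7,9,11,13,15): 1⊕0⊕1⊕1⊕0⊕1⊕0⊕0 = 0
s2 (pos 2,3,6,7,10,11,14,15): 0⊕0⊕1⊕1⊕1⊕1⊕0⊕0 = 0
s4 (pos 4,5,6,7,12,13,14,15): 1⊕1⊕1⊕1⊕1⊕0⊕0⊕0 = 1
s8 (pos 8,9,10,11,12,13,14,15): 0⊕0⊕1⊕1⊕1⊕0⊕0⊕0 = 1
Syndrome s8…s1 = 1100 → error at position 12.
Flip position 12: 100111100111000 → 100111100110000
Read data bits from positions 3,5,6,7,9,10,11,12,13,14,15: 01110110000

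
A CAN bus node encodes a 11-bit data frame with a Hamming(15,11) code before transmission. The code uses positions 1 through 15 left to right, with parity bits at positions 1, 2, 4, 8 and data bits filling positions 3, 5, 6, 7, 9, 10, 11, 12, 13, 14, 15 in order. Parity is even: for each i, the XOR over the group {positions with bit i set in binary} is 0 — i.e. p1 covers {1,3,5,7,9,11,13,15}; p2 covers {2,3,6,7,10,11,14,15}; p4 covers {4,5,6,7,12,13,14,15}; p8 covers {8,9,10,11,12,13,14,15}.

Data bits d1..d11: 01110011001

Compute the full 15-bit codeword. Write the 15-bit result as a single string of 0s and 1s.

Place data at non-parity positions: p1 p2 0 p4 1 1 1 p8 0 0 1 1 0 0 1
p1 (pos 1,3,5,7,9,11,13,15): XOR of data positions = 0⊕1⊕1⊕0⊕1⊕0⊕1 = 0
p2 (pos 2,3,6,7,10,11,14,15): XOR of data positions = 0⊕1⊕1⊕0⊕1⊕0⊕1 = 0
p4 (pos 4,5,6,7,12,13,14,15): XOR of data positions = 1⊕1⊕1⊕1⊕0⊕0⊕1 = 1
p8 (pos 8,9,10,11,12,13,14,15): XOR of data positions = 0⊕0⊕1⊕1⊕0⊕0⊕1 = 1
Codeword: 000111110011001

000111110011001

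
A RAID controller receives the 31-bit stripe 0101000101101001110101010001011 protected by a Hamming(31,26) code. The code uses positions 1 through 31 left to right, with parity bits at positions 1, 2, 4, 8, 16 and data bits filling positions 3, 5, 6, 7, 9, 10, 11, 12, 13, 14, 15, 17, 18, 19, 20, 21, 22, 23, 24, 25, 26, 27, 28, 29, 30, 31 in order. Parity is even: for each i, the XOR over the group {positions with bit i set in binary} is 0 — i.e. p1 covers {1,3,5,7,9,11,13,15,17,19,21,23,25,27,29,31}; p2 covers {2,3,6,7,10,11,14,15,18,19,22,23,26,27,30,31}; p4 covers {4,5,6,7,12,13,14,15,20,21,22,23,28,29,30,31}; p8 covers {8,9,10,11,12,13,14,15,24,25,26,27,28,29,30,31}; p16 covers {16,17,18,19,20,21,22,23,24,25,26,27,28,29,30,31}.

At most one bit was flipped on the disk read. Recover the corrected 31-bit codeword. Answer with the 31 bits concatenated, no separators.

0101000101101001110100010001011

s1 (pos 1,3,5,7,9,11,13,15,17,19,21,23,25,27,29,31): 0⊕0⊕0⊕0⊕0⊕1⊕1⊕0⊕1⊕0⊕0⊕0⊕0⊕0⊕0⊕1 = 0
s2 (pos 2,3,6,7,10,11,14,15,18,19,22,23,26,27,30,31): 1⊕0⊕0⊕0⊕1⊕1⊕0⊕0⊕1⊕0⊕1⊕0⊕0⊕0⊕1⊕1 = 1
s4 (pos 4,5,6,7,12,13,14,15,20,21,22,23,28,29,30,31): 1⊕0⊕0⊕0⊕0⊕1⊕0⊕0⊕1⊕0⊕1⊕0⊕1⊕0⊕1⊕1 = 1
s8 (pos 8,9,10,11,12,13,14,15,24,25,26,27,28,29,30,31): 1⊕0⊕1⊕1⊕0⊕1⊕0⊕0⊕1⊕0⊕0⊕0⊕1⊕0⊕1⊕1 = 0
s16 (pos 16,17,18,19,20,21,22,23,24,25,26,27,28,29,30,31): 1⊕1⊕1⊕0⊕1⊕0⊕1⊕0⊕1⊕0⊕0⊕0⊕1⊕0⊕1⊕1 = 1
Syndrome s16…s1 = 10110 → error at position 22.
Flip position 22: 0101000101101001110101010001011 → 0101000101101001110100010001011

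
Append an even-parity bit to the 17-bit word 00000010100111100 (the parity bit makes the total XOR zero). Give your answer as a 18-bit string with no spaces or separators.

XOR of the 17 data bits: 0⊕0⊕0⊕0⊕0⊕0⊕1⊕0⊕1⊕0⊕0⊕1⊕1⊕1⊕1⊕0⊕0 = 0
Parity bit = 0 (so all 18 bits XOR to 0).

000000101001111000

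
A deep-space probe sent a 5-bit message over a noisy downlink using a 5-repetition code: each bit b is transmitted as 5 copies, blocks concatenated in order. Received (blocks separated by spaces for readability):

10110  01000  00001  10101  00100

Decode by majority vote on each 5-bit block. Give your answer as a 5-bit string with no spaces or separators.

10010

Block 1 (10110): 3 ones → 1
Block 2 (01000): 1 one → 0
Block 3 (00001): 1 one → 0
Block 4 (10101): 3 ones → 1
Block 5 (00100): 1 one → 0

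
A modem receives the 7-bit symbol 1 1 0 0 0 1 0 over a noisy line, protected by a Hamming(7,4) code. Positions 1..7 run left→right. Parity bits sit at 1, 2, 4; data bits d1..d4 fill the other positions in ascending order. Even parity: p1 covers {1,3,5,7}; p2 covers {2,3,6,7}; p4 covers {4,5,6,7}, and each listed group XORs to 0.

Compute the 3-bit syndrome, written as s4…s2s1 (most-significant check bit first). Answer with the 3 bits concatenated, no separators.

101

s1 (pos 1,3,5,7): 1⊕0⊕0⊕0 = 1
s2 (pos 2,3,6,7): 1⊕0⊕1⊕0 = 0
s4 (pos 4,5,6,7): 0⊕0⊕1⊕0 = 1
Syndrome s4…s1 = 101 → error at position 5.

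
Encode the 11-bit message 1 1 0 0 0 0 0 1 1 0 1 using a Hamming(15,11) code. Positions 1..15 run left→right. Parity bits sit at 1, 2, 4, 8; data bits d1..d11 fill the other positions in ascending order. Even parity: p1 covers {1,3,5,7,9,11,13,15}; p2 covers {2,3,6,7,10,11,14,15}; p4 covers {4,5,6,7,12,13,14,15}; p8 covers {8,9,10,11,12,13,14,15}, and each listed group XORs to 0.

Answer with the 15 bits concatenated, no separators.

001010010001101

Place data at non-parity positions: p1 p2 1 p4 1 0 0 p8 0 0 0 1 1 0 1
p1 (pos 1,3,5,7,9,11,13,15): XOR of data positions = 1⊕1⊕0⊕0⊕0⊕1⊕1 = 0
p2 (pos 2,3,6,7,10,11,14,15): XOR of data positions = 1⊕0⊕0⊕0⊕0⊕0⊕1 = 0
p4 (pos 4,5,6,7,12,13,14,15): XOR of data positions = 1⊕0⊕0⊕1⊕1⊕0⊕1 = 0
p8 (pos 8,9,10,11,12,13,14,15): XOR of data positions = 0⊕0⊕0⊕1⊕1⊕0⊕1 = 1
Codeword: 001010010001101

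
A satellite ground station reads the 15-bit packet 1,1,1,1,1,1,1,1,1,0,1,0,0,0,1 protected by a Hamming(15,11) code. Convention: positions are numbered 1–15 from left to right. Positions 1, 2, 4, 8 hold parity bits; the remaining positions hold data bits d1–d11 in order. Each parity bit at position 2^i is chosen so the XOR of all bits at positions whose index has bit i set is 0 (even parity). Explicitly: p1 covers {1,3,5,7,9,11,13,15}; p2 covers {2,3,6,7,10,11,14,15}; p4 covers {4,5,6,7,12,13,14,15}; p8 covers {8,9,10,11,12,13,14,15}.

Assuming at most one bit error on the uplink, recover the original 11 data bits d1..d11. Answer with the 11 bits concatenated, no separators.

s1 (pos 1,3,5,7,9,11,13,15): 1⊕1⊕1⊕1⊕1⊕1⊕0⊕1 = 1
s2 (pos 2,3,6,7,10,11,14,15): 1⊕1⊕1⊕1⊕0⊕1⊕0⊕1 = 0
s4 (pos 4,5,6,7,12,13,14,15): 1⊕1⊕1⊕1⊕0⊕0⊕0⊕1 = 1
s8 (pos 8,9,10,11,12,13,14,15): 1⊕1⊕0⊕1⊕0⊕0⊕0⊕1 = 0
Syndrome s8…s1 = 0101 → error at position 5.
Flip position 5: 111111111010001 → 111101111010001
Read data bits from positions 3,5,6,7,9,10,11,12,13,14,15: 10111010001

10111010001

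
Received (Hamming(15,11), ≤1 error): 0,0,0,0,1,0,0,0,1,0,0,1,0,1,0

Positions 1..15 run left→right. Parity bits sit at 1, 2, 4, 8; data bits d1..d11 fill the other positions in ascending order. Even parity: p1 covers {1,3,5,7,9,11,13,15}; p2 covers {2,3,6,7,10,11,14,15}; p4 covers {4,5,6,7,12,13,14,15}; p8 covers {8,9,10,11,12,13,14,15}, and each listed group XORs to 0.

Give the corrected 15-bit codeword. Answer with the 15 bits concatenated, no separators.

s1 (pos 1,3,5,7,9,11,13,15): 0⊕0⊕1⊕0⊕1⊕0⊕0⊕0 = 0
s2 (pos 2,3,6,7,10,11,14,15): 0⊕0⊕0⊕0⊕0⊕0⊕1⊕0 = 1
s4 (pos 4,5,6,7,12,13,14,15): 0⊕1⊕0⊕0⊕1⊕0⊕1⊕0 = 1
s8 (pos 8,9,10,11,12,13,14,15): 0⊕1⊕0⊕0⊕1⊕0⊕1⊕0 = 1
Syndrome s8…s1 = 1110 → error at position 14.
Flip position 14: 000010001001010 → 000010001001000

000010001001000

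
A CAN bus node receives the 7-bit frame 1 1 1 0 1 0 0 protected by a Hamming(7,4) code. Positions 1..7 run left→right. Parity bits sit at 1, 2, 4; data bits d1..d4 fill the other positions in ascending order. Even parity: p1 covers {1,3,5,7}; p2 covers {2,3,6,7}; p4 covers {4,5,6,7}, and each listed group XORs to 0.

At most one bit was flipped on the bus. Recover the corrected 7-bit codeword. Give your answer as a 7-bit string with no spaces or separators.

s1 (pos 1,3,5,7): 1⊕1⊕1⊕0 = 1
s2 (pos 2,3,6,7): 1⊕1⊕0⊕0 = 0
s4 (pos 4,5,6,7): 0⊕1⊕0⊕0 = 1
Syndrome s4…s1 = 101 → error at position 5.
Flip position 5: 1110100 → 1110000

1110000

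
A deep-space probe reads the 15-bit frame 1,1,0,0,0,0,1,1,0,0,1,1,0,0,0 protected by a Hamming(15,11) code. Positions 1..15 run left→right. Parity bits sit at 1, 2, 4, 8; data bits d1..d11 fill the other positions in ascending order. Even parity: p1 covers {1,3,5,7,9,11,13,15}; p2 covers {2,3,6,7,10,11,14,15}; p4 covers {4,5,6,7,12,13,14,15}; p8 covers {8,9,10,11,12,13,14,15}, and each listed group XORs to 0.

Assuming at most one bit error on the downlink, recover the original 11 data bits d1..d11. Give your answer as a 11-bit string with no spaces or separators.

00010001000

s1 (pos 1,3,5,7,9,11,13,15): 1⊕0⊕0⊕1⊕0⊕1⊕0⊕0 = 1
s2 (pos 2,3,6,7,10,11,14,15): 1⊕0⊕0⊕1⊕0⊕1⊕0⊕0 = 1
s4 (pos 4,5,6,7,12,13,14,15): 0⊕0⊕0⊕1⊕1⊕0⊕0⊕0 = 0
s8 (pos 8,9,10,11,12,13,14,15): 1⊕0⊕0⊕1⊕1⊕0⊕0⊕0 = 1
Syndrome s8…s1 = 1011 → error at position 11.
Flip position 11: 110000110011000 → 110000110001000
Read data bits from positions 3,5,6,7,9,10,11,12,13,14,15: 00010001000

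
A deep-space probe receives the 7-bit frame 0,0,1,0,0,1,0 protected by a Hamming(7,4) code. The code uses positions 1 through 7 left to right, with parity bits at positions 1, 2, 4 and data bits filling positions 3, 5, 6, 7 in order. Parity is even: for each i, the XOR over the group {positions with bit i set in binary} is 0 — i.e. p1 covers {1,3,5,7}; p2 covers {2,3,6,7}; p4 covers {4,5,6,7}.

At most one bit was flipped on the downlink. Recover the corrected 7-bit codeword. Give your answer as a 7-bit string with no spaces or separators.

s1 (pos 1,3,5,7): 0⊕1⊕0⊕0 = 1
s2 (pos 2,3,6,7): 0⊕1⊕1⊕0 = 0
s4 (pos 4,5,6,7): 0⊕0⊕1⊕0 = 1
Syndrome s4…s1 = 101 → error at position 5.
Flip position 5: 0010010 → 0010110

0010110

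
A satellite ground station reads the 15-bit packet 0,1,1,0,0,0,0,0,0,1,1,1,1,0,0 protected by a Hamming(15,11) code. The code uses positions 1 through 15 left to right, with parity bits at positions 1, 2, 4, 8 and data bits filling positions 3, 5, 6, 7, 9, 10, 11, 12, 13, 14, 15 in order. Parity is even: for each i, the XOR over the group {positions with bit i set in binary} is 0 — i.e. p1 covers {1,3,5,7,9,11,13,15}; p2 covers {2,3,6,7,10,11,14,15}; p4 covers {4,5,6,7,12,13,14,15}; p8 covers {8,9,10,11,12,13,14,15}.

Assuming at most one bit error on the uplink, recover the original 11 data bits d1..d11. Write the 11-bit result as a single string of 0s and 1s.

10000111100

s1 (pos 1,3,5,7,9,11,13,15): 0⊕1⊕0⊕0⊕0⊕1⊕1⊕0 = 1
s2 (pos 2,3,6,7,10,11,14,15): 1⊕1⊕0⊕0⊕1⊕1⊕0⊕0 = 0
s4 (pos 4,5,6,7,12,13,14,15): 0⊕0⊕0⊕0⊕1⊕1⊕0⊕0 = 0
s8 (pos 8,9,10,11,12,13,14,15): 0⊕0⊕1⊕1⊕1⊕1⊕0⊕0 = 0
Syndrome s8…s1 = 0001 → error at position 1.
Flip position 1: 011000000111100 → 111000000111100
Read data bits from positions 3,5,6,7,9,10,11,12,13,14,15: 10000111100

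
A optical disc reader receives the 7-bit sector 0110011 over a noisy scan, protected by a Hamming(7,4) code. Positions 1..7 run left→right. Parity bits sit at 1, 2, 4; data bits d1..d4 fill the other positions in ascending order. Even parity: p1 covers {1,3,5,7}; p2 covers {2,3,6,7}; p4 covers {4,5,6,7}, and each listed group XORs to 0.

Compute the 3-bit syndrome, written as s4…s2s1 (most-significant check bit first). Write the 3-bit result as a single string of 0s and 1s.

000

s1 (pos 1,3,5,7): 0⊕1⊕0⊕1 = 0
s2 (pos 2,3,6,7): 1⊕1⊕1⊕1 = 0
s4 (pos 4,5,6,7): 0⊕0⊕1⊕1 = 0
Syndrome s4…s1 = 000 → no error.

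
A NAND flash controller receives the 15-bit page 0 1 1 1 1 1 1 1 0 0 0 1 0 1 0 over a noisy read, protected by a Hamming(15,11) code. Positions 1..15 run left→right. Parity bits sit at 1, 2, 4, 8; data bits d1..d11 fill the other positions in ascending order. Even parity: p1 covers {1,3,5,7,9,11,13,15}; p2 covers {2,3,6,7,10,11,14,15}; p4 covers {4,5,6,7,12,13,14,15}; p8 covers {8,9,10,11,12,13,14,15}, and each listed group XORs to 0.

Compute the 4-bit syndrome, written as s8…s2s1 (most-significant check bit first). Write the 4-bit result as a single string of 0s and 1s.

s1 (pos 1,3,5,7,9,11,13,15): 0⊕1⊕1⊕1⊕0⊕0⊕0⊕0 = 1
s2 (pos 2,3,6,7,10,11,14,15): 1⊕1⊕1⊕1⊕0⊕0⊕1⊕0 = 1
s4 (pos 4,5,6,7,12,13,14,15): 1⊕1⊕1⊕1⊕1⊕0⊕1⊕0 = 0
s8 (pos 8,9,10,11,12,13,14,15): 1⊕0⊕0⊕0⊕1⊕0⊕1⊕0 = 1
Syndrome s8…s1 = 1011 → error at position 11.

1011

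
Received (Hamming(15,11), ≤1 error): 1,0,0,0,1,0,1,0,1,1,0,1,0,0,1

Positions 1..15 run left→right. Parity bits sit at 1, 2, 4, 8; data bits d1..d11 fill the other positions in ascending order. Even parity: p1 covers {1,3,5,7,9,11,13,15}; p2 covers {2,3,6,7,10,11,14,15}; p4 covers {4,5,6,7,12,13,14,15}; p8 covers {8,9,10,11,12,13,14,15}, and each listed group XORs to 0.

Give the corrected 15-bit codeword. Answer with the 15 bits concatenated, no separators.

101010101101001

s1 (pos 1,3,5,7,9,11,13,15): 1⊕0⊕1⊕1⊕1⊕0⊕0⊕1 = 1
s2 (pos 2,3,6,7,10,11,14,15): 0⊕0⊕0⊕1⊕1⊕0⊕0⊕1 = 1
s4 (pos 4,5,6,7,12,13,14,15): 0⊕1⊕0⊕1⊕1⊕0⊕0⊕1 = 0
s8 (pos 8,9,10,11,12,13,14,15): 0⊕1⊕1⊕0⊕1⊕0⊕0⊕1 = 0
Syndrome s8…s1 = 0011 → error at position 3.
Flip position 3: 100010101101001 → 101010101101001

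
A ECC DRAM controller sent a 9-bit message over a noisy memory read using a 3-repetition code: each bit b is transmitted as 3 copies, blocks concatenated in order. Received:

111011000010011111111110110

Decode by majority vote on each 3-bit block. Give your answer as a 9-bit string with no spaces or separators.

Block 1 (111): 3 ones → 1
Block 2 (011): 2 ones → 1
Block 3 (000): 0 ones → 0
Block 4 (010): 1 one → 0
Block 5 (011): 2 ones → 1
Block 6 (111): 3 ones → 1
Block 7 (111): 3 ones → 1
Block 8 (110): 2 ones → 1
Block 9 (110): 2 ones → 1

110011111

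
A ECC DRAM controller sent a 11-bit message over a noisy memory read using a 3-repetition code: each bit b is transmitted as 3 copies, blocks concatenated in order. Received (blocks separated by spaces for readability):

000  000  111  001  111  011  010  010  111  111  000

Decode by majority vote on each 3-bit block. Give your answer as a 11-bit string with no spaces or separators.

Block 1 (000): 0 ones → 0
Block 2 (000): 0 ones → 0
Block 3 (111): 3 ones → 1
Block 4 (001): 1 one → 0
Block 5 (111): 3 ones → 1
Block 6 (011): 2 ones → 1
Block 7 (010): 1 one → 0
Block 8 (010): 1 one → 0
Block 9 (111): 3 ones → 1
Block 10 (111): 3 ones → 1
Block 11 (000): 0 ones → 0

00101100110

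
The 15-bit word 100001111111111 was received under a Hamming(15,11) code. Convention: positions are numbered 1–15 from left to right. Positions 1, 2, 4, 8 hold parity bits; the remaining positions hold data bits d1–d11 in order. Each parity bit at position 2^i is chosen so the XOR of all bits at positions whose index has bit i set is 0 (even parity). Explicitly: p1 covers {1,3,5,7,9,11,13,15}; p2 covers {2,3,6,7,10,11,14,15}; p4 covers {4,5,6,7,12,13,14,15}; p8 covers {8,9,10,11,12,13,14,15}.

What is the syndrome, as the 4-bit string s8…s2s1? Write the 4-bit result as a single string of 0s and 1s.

0000

s1 (pos 1,3,5,7,9,11,13,15): 1⊕0⊕0⊕1⊕1⊕1⊕1⊕1 = 0
s2 (pos 2,3,6,7,10,11,14,15): 0⊕0⊕1⊕1⊕1⊕1⊕1⊕1 = 0
s4 (pos 4,5,6,7,12,13,14,15): 0⊕0⊕1⊕1⊕1⊕1⊕1⊕1 = 0
s8 (pos 8,9,10,11,12,13,14,15): 1⊕1⊕1⊕1⊕1⊕1⊕1⊕1 = 0
Syndrome s8…s1 = 0000 → no error.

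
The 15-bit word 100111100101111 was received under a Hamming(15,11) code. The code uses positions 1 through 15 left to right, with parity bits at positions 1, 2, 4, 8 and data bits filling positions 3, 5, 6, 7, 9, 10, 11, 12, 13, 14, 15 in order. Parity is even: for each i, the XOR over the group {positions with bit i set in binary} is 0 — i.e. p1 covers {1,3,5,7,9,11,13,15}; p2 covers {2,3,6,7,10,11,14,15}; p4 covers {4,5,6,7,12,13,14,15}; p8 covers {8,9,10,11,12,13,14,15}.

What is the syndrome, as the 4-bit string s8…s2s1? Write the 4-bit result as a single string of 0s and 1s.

s1 (pos 1,3,5,7,9,11,13,15): 1⊕0⊕1⊕1⊕0⊕0⊕1⊕1 = 1
s2 (pos 2,3,6,7,10,11,14,15): 0⊕0⊕1⊕1⊕1⊕0⊕1⊕1 = 1
s4 (pos 4,5,6,7,12,13,14,15): 1⊕1⊕1⊕1⊕1⊕1⊕1⊕1 = 0
s8 (pos 8,9,10,11,12,13,14,15): 0⊕0⊕1⊕0⊕1⊕1⊕1⊕1 = 1
Syndrome s8…s1 = 1011 → error at position 11.

1011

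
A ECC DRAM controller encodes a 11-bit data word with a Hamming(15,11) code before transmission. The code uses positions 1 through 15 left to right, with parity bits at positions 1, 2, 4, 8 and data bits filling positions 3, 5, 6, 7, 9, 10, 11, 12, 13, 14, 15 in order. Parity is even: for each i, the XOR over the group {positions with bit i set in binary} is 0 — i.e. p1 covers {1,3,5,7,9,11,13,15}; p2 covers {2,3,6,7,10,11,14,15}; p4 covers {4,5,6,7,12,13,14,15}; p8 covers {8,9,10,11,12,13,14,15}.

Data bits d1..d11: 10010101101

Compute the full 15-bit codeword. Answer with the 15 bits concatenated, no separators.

001000100101101

Place data at non-parity positions: p1 p2 1 p4 0 0 1 p8 0 1 0 1 1 0 1
p1 (pos 1,3,5,7,9,11,13,15): XOR of data positions = 1⊕0⊕1⊕0⊕0⊕1⊕1 = 0
p2 (pos 2,3,6,7,10,11,14,15): XOR of data positions = 1⊕0⊕1⊕1⊕0⊕0⊕1 = 0
p4 (pos 4,5,6,7,12,13,14,15): XOR of data positions = 0⊕0⊕1⊕1⊕1⊕0⊕1 = 0
p8 (pos 8,9,10,11,12,13,14,15): XOR of data positions = 0⊕1⊕0⊕1⊕1⊕0⊕1 = 0
Codeword: 001000100101101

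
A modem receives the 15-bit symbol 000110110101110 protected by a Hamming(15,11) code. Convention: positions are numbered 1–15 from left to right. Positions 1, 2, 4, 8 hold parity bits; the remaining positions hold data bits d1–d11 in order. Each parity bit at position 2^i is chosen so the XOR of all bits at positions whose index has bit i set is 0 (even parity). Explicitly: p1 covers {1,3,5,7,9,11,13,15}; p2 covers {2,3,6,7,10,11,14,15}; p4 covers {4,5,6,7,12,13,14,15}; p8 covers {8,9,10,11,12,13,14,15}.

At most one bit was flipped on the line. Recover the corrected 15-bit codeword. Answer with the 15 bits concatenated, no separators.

s1 (pos 1,3,5,7,9,11,13,15): 0⊕0⊕1⊕1⊕0⊕0⊕1⊕0 = 1
s2 (pos 2,3,6,7,10,11,14,15): 0⊕0⊕0⊕1⊕1⊕0⊕1⊕0 = 1
s4 (pos 4,5,6,7,12,13,14,15): 1⊕1⊕0⊕1⊕1⊕1⊕1⊕0 = 0
s8 (pos 8,9,10,11,12,13,14,15): 1⊕0⊕1⊕0⊕1⊕1⊕1⊕0 = 1
Syndrome s8…s1 = 1011 → error at position 11.
Flip position 11: 000110110101110 → 000110110111110

000110110111110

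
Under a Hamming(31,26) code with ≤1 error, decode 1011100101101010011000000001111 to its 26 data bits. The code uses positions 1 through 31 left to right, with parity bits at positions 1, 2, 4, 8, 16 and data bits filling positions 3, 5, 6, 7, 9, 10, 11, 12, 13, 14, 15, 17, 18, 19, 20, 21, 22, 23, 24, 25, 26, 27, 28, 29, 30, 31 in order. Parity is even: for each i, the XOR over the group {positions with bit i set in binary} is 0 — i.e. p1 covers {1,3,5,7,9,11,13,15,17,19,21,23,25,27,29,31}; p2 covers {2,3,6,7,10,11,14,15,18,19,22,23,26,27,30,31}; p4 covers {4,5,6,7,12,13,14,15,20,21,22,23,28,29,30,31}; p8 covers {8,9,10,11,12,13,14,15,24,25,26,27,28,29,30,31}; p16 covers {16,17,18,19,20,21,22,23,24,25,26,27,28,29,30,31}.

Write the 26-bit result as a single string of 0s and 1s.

11001110101011000000001111

s1 (pos 1,3,5,7,9,11,13,15,17,19,21,23,25,27,29,31): 1⊕1⊕1⊕0⊕0⊕1⊕1⊕1⊕0⊕1⊕0⊕0⊕0⊕0⊕1⊕1 = 1
s2 (pos 2,3,6,7,10,11,14,15,18,19,22,23,26,27,30,31): 0⊕1⊕0⊕0⊕1⊕1⊕0⊕1⊕1⊕1⊕0⊕0⊕0⊕0⊕1⊕1 = 0
s4 (pos 4,5,6,7,12,13,14,15,20,21,22,23,28,29,30,31): 1⊕1⊕0⊕0⊕0⊕1⊕0⊕1⊕0⊕0⊕0⊕0⊕1⊕1⊕1⊕1 = 0
s8 (pos 8,9,10,11,12,13,14,15,24,25,26,27,28,29,30,31): 1⊕0⊕1⊕1⊕0⊕1⊕0⊕1⊕0⊕0⊕0⊕0⊕1⊕1⊕1⊕1 = 1
s16 (pos 16,17,18,19,20,21,22,23,24,25,26,27,28,29,30,31): 0⊕0⊕1⊕1⊕0⊕0⊕0⊕0⊕0⊕0⊕0⊕0⊕1⊕1⊕1⊕1 = 0
Syndrome s16…s1 = 01001 → error at position 9.
Flip position 9: 1011100101101010011000000001111 → 1011100111101010011000000001111
Read data bits from positions 3,5,6,7,9,10,11,12,13,14,15,17,18,19,20,21,22,23,24,25,26,27,28,29,30,31: 11001110101011000000001111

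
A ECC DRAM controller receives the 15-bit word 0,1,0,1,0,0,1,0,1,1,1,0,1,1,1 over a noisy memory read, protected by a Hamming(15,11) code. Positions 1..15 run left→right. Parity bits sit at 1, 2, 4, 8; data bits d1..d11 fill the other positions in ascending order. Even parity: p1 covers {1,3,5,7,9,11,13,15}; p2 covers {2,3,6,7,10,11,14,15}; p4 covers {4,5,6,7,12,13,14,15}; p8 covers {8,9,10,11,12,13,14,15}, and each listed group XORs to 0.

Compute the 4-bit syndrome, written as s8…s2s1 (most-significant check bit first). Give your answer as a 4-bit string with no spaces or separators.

s1 (pos 1,3,5,7,9,11,13,15): 0⊕0⊕0⊕1⊕1⊕1⊕1⊕1 = 1
s2 (pos 2,3,6,7,10,11,14,15): 1⊕0⊕0⊕1⊕1⊕1⊕1⊕1 = 0
s4 (pos 4,5,6,7,12,13,14,15): 1⊕0⊕0⊕1⊕0⊕1⊕1⊕1 = 1
s8 (pos 8,9,10,11,12,13,14,15): 0⊕1⊕1⊕1⊕0⊕1⊕1⊕1 = 0
Syndrome s8…s1 = 0101 → error at position 5.

0101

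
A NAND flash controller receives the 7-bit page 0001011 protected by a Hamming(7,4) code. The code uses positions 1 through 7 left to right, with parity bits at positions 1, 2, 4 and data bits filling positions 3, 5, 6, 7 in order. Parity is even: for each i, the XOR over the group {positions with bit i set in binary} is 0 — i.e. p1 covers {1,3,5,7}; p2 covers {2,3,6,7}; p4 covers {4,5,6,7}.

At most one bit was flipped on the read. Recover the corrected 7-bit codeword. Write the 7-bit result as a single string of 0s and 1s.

0001111

s1 (pos 1,3,5,7): 0⊕0⊕0⊕1 = 1
s2 (pos 2,3,6,7): 0⊕0⊕1⊕1 = 0
s4 (pos 4,5,6,7): 1⊕0⊕1⊕1 = 1
Syndrome s4…s1 = 101 → error at position 5.
Flip position 5: 0001011 → 0001111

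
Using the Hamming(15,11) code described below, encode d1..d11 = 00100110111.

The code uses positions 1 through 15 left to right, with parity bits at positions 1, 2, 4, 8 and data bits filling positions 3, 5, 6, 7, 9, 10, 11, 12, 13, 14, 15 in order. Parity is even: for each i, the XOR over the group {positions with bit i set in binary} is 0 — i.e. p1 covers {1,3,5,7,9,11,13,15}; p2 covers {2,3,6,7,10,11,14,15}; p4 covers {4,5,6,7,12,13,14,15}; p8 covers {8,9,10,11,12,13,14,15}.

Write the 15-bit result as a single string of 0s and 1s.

Place data at non-parity positions: p1 p2 0 p4 0 1 0 p8 0 1 1 0 1 1 1
p1 (pos 1,3,5,7,9,11,13,15): XOR of data positions = 0⊕0⊕0⊕0⊕1⊕1⊕1 = 1
p2 (pos 2,3,6,7,10,11,14,15): XOR of data positions = 0⊕1⊕0⊕1⊕1⊕1⊕1 = 1
p4 (pos 4,5,6,7,12,13,14,15): XOR of data positions = 0⊕1⊕0⊕0⊕1⊕1⊕1 = 0
p8 (pos 8,9,10,11,12,13,14,15): XOR of data positions = 0⊕1⊕1⊕0⊕1⊕1⊕1 = 1
Codeword: 110001010110111

110001010110111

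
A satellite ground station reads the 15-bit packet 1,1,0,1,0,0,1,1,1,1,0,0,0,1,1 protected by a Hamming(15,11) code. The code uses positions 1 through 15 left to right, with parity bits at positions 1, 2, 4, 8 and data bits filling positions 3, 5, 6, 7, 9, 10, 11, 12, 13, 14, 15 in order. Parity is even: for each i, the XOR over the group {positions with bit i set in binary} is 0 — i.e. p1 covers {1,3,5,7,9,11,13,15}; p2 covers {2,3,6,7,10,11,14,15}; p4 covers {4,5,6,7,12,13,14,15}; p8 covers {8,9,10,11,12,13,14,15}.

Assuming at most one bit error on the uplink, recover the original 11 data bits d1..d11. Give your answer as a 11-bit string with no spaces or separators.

00011000011

s1 (pos 1,3,5,7,9,11,13,15): 1⊕0⊕0⊕1⊕1⊕0⊕0⊕1 = 0
s2 (pos 2,3,6,7,10,11,14,15): 1⊕0⊕0⊕1⊕1⊕0⊕1⊕1 = 1
s4 (pos 4,5,6,7,12,13,14,15): 1⊕0⊕0⊕1⊕0⊕0⊕1⊕1 = 0
s8 (pos 8,9,10,11,12,13,14,15): 1⊕1⊕1⊕0⊕0⊕0⊕1⊕1 = 1
Syndrome s8…s1 = 1010 → error at position 10.
Flip position 10: 110100111100011 → 110100111000011
Read data bits from positions 3,5,6,7,9,10,11,12,13,14,15: 00011000011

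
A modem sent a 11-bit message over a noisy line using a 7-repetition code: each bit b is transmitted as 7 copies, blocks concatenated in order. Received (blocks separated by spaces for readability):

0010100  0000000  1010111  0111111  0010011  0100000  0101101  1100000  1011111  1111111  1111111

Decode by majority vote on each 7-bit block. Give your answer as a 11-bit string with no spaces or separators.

00110010111

Block 1 (0010100): 2 ones → 0
Block 2 (0000000): 0 ones → 0
Block 3 (1010111): 5 ones → 1
Block 4 (0111111): 6 ones → 1
Block 5 (0010011): 3 ones → 0
Block 6 (0100000): 1 one → 0
Block 7 (0101101): 4 ones → 1
Block 8 (1100000): 2 ones → 0
Block 9 (1011111): 6 ones → 1
Block 10 (1111111): 7 ones → 1
Block 11 (1111111): 7 ones → 1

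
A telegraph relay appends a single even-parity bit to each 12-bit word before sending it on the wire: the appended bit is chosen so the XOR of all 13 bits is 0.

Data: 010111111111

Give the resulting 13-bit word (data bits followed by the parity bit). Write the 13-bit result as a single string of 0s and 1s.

0101111111110

XOR of the 12 data bits: 0⊕1⊕0⊕1⊕1⊕1⊕1⊕1⊕1⊕1⊕1⊕1 = 0
Parity bit = 0 (so all 13 bits XOR to 0).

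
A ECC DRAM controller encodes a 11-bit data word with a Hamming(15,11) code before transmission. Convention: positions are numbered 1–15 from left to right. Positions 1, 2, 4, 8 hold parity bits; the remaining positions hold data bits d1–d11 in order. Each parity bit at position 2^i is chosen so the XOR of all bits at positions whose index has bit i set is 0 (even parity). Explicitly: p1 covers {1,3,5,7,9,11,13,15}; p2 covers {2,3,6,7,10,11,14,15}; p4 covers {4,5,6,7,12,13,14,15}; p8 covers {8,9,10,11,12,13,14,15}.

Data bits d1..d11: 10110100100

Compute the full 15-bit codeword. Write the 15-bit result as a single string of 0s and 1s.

101101100100100

Place data at non-parity positions: p1 p2 1 p4 0 1 1 p8 0 1 0 0 1 0 0
p1 (pos 1,3,5,7,9,11,13,15): XOR of data positions = 1⊕0⊕1⊕0⊕0⊕1⊕0 = 1
p2 (pos 2,3,6,7,10,11,14,15): XOR of data positions = 1⊕1⊕1⊕1⊕0⊕0⊕0 = 0
p4 (pos 4,5,6,7,12,13,14,15): XOR of data positions = 0⊕1⊕1⊕0⊕1⊕0⊕0 = 1
p8 (pos 8,9,10,11,12,13,14,15): XOR of data positions = 0⊕1⊕0⊕0⊕1⊕0⊕0 = 0
Codeword: 101101100100100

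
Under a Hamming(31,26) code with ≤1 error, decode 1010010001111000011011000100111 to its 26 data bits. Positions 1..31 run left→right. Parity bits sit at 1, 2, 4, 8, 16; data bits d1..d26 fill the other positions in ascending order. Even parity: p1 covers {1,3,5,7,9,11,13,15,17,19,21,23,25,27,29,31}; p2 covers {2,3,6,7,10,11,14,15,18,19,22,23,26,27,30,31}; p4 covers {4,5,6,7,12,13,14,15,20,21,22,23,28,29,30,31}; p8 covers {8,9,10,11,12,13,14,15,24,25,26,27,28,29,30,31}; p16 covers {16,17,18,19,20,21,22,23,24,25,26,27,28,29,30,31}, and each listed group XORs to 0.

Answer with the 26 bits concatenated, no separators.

s1 (pos 1,3,5,7,9,11,13,15,17,19,21,23,25,27,29,31): 1⊕1⊕0⊕0⊕0⊕1⊕1⊕0⊕0⊕1⊕1⊕0⊕0⊕0⊕1⊕1 = 0
s2 (pos 2,3,6,7,10,11,14,15,18,19,22,23,26,27,30,31): 0⊕1⊕1⊕0⊕1⊕1⊕0⊕0⊕1⊕1⊕1⊕0⊕1⊕0⊕1⊕1 = 0
s4 (pos 4,5,6,7,12,13,14,15,20,21,22,23,28,29,30,31): 0⊕0⊕1⊕0⊕1⊕1⊕0⊕0⊕0⊕1⊕1⊕0⊕0⊕1⊕1⊕1 = 0
s8 (pos 8,9,10,11,12,13,14,15,24,25,26,27,28,29,30,31): 0⊕0⊕1⊕1⊕1⊕1⊕0⊕0⊕0⊕0⊕1⊕0⊕0⊕1⊕1⊕1 = 0
s16 (pos 16,17,18,19,20,21,22,23,24,25,26,27,28,29,30,31): 0⊕0⊕1⊕1⊕0⊕1⊕1⊕0⊕0⊕0⊕1⊕0⊕0⊕1⊕1⊕1 = 0
Syndrome s16…s1 = 00000 → no error.
Read data bits from positions 3,5,6,7,9,10,11,12,13,14,15,17,18,19,20,21,22,23,24,25,26,27,28,29,30,31: 10100111100011011000100111

10100111100011011000100111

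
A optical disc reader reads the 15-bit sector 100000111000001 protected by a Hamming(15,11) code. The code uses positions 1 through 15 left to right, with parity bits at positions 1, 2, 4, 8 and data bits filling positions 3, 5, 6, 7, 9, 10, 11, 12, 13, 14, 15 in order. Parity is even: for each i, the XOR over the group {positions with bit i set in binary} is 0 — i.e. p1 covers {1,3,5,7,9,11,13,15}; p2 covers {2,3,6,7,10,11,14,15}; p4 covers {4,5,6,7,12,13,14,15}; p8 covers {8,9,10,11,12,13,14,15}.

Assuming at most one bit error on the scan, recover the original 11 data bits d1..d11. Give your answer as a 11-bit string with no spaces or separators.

00011000001

s1 (pos 1,3,5,7,9,11,13,15): 1⊕0⊕0⊕1⊕1⊕0⊕0⊕1 = 0
s2 (pos 2,3,6,7,10,11,14,15): 0⊕0⊕0⊕1⊕0⊕0⊕0⊕1 = 0
s4 (pos 4,5,6,7,12,13,14,15): 0⊕0⊕0⊕1⊕0⊕0⊕0⊕1 = 0
s8 (pos 8,9,10,11,12,13,14,15): 1⊕1⊕0⊕0⊕0⊕0⊕0⊕1 = 1
Syndrome s8…s1 = 1000 → error at position 8.
Flip position 8: 100000111000001 → 100000101000001
Read data bits from positions 3,5,6,7,9,10,11,12,13,14,15: 00011000001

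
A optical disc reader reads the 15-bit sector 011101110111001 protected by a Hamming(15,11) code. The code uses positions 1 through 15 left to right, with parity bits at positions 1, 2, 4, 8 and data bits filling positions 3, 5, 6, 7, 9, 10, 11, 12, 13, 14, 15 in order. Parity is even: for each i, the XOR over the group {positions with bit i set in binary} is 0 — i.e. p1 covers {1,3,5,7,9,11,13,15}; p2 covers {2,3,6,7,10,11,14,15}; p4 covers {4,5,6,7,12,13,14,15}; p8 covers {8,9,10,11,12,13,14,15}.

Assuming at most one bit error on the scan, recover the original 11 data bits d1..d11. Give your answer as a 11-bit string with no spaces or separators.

s1 (pos 1,3,5,7,9,11,13,15): 0⊕1⊕0⊕1⊕0⊕1⊕0⊕1 = 0
s2 (pos 2,3,6,7,10,11,14,15): 1⊕1⊕1⊕1⊕1⊕1⊕0⊕1 = 1
s4 (pos 4,5,6,7,12,13,14,15): 1⊕0⊕1⊕1⊕1⊕0⊕0⊕1 = 1
s8 (pos 8,9,10,11,12,13,14,15): 1⊕0⊕1⊕1⊕1⊕0⊕0⊕1 = 1
Syndrome s8…s1 = 1110 → error at position 14.
Flip position 14: 011101110111001 → 011101110111011
Read data bits from positions 3,5,6,7,9,10,11,12,13,14,15: 10110111011

10110111011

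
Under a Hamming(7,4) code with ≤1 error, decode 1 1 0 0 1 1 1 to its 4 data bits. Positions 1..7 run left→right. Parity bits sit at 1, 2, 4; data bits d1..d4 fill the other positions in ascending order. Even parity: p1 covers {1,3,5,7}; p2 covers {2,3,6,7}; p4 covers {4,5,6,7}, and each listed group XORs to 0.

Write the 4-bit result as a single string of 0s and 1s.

s1 (pos 1,3,5,7): 1⊕0⊕1⊕1 = 1
s2 (pos 2,3,6,7): 1⊕0⊕1⊕1 = 1
s4 (pos 4,5,6,7): 0⊕1⊕1⊕1 = 1
Syndrome s4…s1 = 111 → error at position 7.
Flip position 7: 1100111 → 1100110
Read data bits from positions 3,5,6,7: 0110

0110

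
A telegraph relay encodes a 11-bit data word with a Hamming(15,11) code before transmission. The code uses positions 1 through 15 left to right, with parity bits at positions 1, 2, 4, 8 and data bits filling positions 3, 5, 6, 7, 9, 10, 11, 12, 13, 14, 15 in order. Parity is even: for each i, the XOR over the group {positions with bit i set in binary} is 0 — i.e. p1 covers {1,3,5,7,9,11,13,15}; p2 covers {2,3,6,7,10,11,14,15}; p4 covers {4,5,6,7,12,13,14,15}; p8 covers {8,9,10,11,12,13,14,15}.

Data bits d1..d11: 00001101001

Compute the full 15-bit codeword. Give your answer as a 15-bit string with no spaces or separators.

Place data at non-parity positions: p1 p2 0 p4 0 0 0 p8 1 1 0 1 0 0 1
p1 (pos 1,3,5,7,9,11,13,15): XOR of data positions = 0⊕0⊕0⊕1⊕0⊕0⊕1 = 0
p2 (pos 2,3,6,7,10,11,14,15): XOR of data positions = 0⊕0⊕0⊕1⊕0⊕0⊕1 = 0
p4 (pos 4,5,6,7,12,13,14,15): XOR of data positions = 0⊕0⊕0⊕1⊕0⊕0⊕1 = 0
p8 (pos 8,9,10,11,12,13,14,15): XOR of data positions = 1⊕1⊕0⊕1⊕0⊕0⊕1 = 0
Codeword: 000000001101001

000000001101001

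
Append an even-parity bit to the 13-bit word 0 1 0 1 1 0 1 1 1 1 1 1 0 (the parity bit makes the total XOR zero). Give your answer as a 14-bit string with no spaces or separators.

XOR of the 13 data bits: 0⊕1⊕0⊕1⊕1⊕0⊕1⊕1⊕1⊕1⊕1⊕1⊕0 = 1
Parity bit = 1 (so all 14 bits XOR to 0).

01011011111101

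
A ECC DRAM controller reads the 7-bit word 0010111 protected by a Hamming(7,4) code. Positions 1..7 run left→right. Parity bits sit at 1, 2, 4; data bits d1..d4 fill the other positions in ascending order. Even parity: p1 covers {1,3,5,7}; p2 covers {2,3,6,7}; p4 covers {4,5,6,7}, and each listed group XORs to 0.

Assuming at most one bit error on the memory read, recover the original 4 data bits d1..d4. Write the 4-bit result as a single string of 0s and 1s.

1110

s1 (pos 1,3,5,7): 0⊕1⊕1⊕1 = 1
s2 (pos 2,3,6,7): 0⊕1⊕1⊕1 = 1
s4 (pos 4,5,6,7): 0⊕1⊕1⊕1 = 1
Syndrome s4…s1 = 111 → error at position 7.
Flip position 7: 0010111 → 0010110
Read data bits from positions 3,5,6,7: 1110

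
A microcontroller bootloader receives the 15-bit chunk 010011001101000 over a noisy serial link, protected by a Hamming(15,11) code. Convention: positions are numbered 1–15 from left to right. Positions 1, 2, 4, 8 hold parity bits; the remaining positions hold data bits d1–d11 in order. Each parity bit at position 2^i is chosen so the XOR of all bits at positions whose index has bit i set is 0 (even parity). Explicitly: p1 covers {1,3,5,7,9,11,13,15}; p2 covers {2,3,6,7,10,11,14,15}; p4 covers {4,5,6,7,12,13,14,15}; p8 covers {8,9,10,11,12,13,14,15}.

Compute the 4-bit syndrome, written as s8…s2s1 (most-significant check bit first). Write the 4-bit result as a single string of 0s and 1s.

1110

s1 (pos 1,3,5,7,9,11,13,15): 0⊕0⊕1⊕0⊕1⊕0⊕0⊕0 = 0
s2 (pos 2,3,6,7,10,11,14,15): 1⊕0⊕1⊕0⊕1⊕0⊕0⊕0 = 1
s4 (pos 4,5,6,7,12,13,14,15): 0⊕1⊕1⊕0⊕1⊕0⊕0⊕0 = 1
s8 (pos 8,9,10,11,12,13,14,15): 0⊕1⊕1⊕0⊕1⊕0⊕0⊕0 = 1
Syndrome s8…s1 = 1110 → error at position 14.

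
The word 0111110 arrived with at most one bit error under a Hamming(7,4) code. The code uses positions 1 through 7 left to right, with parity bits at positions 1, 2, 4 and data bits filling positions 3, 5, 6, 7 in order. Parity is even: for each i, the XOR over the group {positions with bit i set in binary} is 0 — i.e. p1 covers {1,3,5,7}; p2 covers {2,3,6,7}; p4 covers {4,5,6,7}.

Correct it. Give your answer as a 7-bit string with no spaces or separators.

0111100

s1 (pos 1,3,5,7): 0⊕1⊕1⊕0 = 0
s2 (pos 2,3,6,7): 1⊕1⊕1⊕0 = 1
s4 (pos 4,5,6,7): 1⊕1⊕1⊕0 = 1
Syndrome s4…s1 = 110 → error at position 6.
Flip position 6: 0111110 → 0111100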